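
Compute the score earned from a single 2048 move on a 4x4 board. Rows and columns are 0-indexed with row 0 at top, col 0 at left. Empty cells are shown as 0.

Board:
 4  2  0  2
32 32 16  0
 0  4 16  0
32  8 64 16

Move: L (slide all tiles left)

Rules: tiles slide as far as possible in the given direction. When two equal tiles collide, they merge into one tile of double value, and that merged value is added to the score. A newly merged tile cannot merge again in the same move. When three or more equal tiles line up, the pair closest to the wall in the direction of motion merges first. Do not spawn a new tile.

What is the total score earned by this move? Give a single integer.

Answer: 68

Derivation:
Slide left:
row 0: [4, 2, 0, 2] -> [4, 4, 0, 0]  score +4 (running 4)
row 1: [32, 32, 16, 0] -> [64, 16, 0, 0]  score +64 (running 68)
row 2: [0, 4, 16, 0] -> [4, 16, 0, 0]  score +0 (running 68)
row 3: [32, 8, 64, 16] -> [32, 8, 64, 16]  score +0 (running 68)
Board after move:
 4  4  0  0
64 16  0  0
 4 16  0  0
32  8 64 16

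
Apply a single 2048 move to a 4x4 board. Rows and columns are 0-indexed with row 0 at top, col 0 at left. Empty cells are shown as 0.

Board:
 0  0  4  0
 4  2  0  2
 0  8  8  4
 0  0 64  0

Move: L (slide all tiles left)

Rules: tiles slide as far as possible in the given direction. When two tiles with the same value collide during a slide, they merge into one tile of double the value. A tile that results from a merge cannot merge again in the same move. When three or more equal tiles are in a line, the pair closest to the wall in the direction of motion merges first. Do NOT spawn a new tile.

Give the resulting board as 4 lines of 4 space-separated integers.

Slide left:
row 0: [0, 0, 4, 0] -> [4, 0, 0, 0]
row 1: [4, 2, 0, 2] -> [4, 4, 0, 0]
row 2: [0, 8, 8, 4] -> [16, 4, 0, 0]
row 3: [0, 0, 64, 0] -> [64, 0, 0, 0]

Answer:  4  0  0  0
 4  4  0  0
16  4  0  0
64  0  0  0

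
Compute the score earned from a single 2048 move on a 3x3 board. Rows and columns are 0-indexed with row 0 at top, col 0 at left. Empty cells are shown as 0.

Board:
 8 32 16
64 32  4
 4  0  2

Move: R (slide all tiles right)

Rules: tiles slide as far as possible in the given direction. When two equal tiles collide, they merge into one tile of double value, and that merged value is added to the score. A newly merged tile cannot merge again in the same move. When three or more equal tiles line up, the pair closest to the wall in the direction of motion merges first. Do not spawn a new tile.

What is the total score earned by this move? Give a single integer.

Answer: 0

Derivation:
Slide right:
row 0: [8, 32, 16] -> [8, 32, 16]  score +0 (running 0)
row 1: [64, 32, 4] -> [64, 32, 4]  score +0 (running 0)
row 2: [4, 0, 2] -> [0, 4, 2]  score +0 (running 0)
Board after move:
 8 32 16
64 32  4
 0  4  2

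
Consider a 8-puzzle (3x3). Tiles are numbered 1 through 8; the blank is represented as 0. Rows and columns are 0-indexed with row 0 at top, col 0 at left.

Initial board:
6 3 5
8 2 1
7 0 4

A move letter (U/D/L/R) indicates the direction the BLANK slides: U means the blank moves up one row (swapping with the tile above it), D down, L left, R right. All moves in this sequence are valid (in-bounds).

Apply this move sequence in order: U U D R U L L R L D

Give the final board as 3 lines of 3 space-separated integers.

Answer: 8 6 3
0 1 5
7 2 4

Derivation:
After move 1 (U):
6 3 5
8 0 1
7 2 4

After move 2 (U):
6 0 5
8 3 1
7 2 4

After move 3 (D):
6 3 5
8 0 1
7 2 4

After move 4 (R):
6 3 5
8 1 0
7 2 4

After move 5 (U):
6 3 0
8 1 5
7 2 4

After move 6 (L):
6 0 3
8 1 5
7 2 4

After move 7 (L):
0 6 3
8 1 5
7 2 4

After move 8 (R):
6 0 3
8 1 5
7 2 4

After move 9 (L):
0 6 3
8 1 5
7 2 4

After move 10 (D):
8 6 3
0 1 5
7 2 4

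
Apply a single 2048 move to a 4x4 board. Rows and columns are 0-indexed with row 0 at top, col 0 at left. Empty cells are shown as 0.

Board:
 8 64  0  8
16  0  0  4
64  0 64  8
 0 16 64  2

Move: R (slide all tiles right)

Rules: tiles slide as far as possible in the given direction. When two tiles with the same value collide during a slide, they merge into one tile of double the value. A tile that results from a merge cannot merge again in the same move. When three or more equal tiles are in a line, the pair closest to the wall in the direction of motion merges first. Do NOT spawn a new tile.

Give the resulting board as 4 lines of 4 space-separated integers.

Answer:   0   8  64   8
  0   0  16   4
  0   0 128   8
  0  16  64   2

Derivation:
Slide right:
row 0: [8, 64, 0, 8] -> [0, 8, 64, 8]
row 1: [16, 0, 0, 4] -> [0, 0, 16, 4]
row 2: [64, 0, 64, 8] -> [0, 0, 128, 8]
row 3: [0, 16, 64, 2] -> [0, 16, 64, 2]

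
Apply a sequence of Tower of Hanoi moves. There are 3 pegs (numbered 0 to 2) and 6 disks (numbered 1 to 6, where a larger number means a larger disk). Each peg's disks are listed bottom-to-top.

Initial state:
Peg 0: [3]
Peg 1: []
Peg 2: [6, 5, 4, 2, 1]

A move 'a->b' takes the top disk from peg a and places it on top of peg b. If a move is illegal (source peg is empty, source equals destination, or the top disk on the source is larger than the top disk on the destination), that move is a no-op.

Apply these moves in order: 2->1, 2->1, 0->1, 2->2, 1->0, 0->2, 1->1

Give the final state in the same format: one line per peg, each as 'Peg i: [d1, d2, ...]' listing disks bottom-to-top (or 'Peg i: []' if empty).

Answer: Peg 0: [3]
Peg 1: []
Peg 2: [6, 5, 4, 2, 1]

Derivation:
After move 1 (2->1):
Peg 0: [3]
Peg 1: [1]
Peg 2: [6, 5, 4, 2]

After move 2 (2->1):
Peg 0: [3]
Peg 1: [1]
Peg 2: [6, 5, 4, 2]

After move 3 (0->1):
Peg 0: [3]
Peg 1: [1]
Peg 2: [6, 5, 4, 2]

After move 4 (2->2):
Peg 0: [3]
Peg 1: [1]
Peg 2: [6, 5, 4, 2]

After move 5 (1->0):
Peg 0: [3, 1]
Peg 1: []
Peg 2: [6, 5, 4, 2]

After move 6 (0->2):
Peg 0: [3]
Peg 1: []
Peg 2: [6, 5, 4, 2, 1]

After move 7 (1->1):
Peg 0: [3]
Peg 1: []
Peg 2: [6, 5, 4, 2, 1]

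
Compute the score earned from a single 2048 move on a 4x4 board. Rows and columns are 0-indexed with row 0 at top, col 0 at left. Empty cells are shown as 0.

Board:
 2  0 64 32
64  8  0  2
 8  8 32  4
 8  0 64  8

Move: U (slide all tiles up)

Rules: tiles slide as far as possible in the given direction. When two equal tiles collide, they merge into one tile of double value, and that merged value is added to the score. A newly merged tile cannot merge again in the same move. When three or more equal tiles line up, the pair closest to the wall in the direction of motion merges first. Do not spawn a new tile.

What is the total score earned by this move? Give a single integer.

Answer: 32

Derivation:
Slide up:
col 0: [2, 64, 8, 8] -> [2, 64, 16, 0]  score +16 (running 16)
col 1: [0, 8, 8, 0] -> [16, 0, 0, 0]  score +16 (running 32)
col 2: [64, 0, 32, 64] -> [64, 32, 64, 0]  score +0 (running 32)
col 3: [32, 2, 4, 8] -> [32, 2, 4, 8]  score +0 (running 32)
Board after move:
 2 16 64 32
64  0 32  2
16  0 64  4
 0  0  0  8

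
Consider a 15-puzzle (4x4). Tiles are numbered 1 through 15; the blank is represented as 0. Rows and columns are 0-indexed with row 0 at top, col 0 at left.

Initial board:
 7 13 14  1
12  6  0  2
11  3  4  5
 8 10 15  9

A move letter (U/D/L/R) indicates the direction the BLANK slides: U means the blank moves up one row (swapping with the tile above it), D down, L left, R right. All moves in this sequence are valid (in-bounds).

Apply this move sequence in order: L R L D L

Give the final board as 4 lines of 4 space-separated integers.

Answer:  7 13 14  1
12  3  6  2
 0 11  4  5
 8 10 15  9

Derivation:
After move 1 (L):
 7 13 14  1
12  0  6  2
11  3  4  5
 8 10 15  9

After move 2 (R):
 7 13 14  1
12  6  0  2
11  3  4  5
 8 10 15  9

After move 3 (L):
 7 13 14  1
12  0  6  2
11  3  4  5
 8 10 15  9

After move 4 (D):
 7 13 14  1
12  3  6  2
11  0  4  5
 8 10 15  9

After move 5 (L):
 7 13 14  1
12  3  6  2
 0 11  4  5
 8 10 15  9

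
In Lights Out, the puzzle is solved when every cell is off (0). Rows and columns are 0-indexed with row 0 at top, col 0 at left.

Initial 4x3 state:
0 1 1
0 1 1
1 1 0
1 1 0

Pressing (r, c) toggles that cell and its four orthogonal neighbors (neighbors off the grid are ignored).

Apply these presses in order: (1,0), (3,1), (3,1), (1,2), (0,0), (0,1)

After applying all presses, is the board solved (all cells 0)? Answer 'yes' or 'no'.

Answer: no

Derivation:
After press 1 at (1,0):
1 1 1
1 0 1
0 1 0
1 1 0

After press 2 at (3,1):
1 1 1
1 0 1
0 0 0
0 0 1

After press 3 at (3,1):
1 1 1
1 0 1
0 1 0
1 1 0

After press 4 at (1,2):
1 1 0
1 1 0
0 1 1
1 1 0

After press 5 at (0,0):
0 0 0
0 1 0
0 1 1
1 1 0

After press 6 at (0,1):
1 1 1
0 0 0
0 1 1
1 1 0

Lights still on: 7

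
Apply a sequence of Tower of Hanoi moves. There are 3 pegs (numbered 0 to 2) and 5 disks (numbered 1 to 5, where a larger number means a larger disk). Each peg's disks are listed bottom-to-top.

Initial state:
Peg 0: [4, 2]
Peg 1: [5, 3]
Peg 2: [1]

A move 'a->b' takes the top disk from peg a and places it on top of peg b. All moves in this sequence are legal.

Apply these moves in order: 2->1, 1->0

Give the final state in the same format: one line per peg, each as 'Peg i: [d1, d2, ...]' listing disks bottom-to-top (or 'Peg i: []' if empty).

After move 1 (2->1):
Peg 0: [4, 2]
Peg 1: [5, 3, 1]
Peg 2: []

After move 2 (1->0):
Peg 0: [4, 2, 1]
Peg 1: [5, 3]
Peg 2: []

Answer: Peg 0: [4, 2, 1]
Peg 1: [5, 3]
Peg 2: []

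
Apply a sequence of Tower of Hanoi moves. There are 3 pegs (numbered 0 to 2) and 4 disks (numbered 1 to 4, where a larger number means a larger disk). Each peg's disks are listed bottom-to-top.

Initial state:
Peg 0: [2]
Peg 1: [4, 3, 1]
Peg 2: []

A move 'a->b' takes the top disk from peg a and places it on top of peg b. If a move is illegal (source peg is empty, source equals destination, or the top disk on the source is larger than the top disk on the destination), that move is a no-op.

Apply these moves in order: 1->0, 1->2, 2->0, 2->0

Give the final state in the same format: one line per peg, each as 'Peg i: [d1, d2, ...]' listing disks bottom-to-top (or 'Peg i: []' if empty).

After move 1 (1->0):
Peg 0: [2, 1]
Peg 1: [4, 3]
Peg 2: []

After move 2 (1->2):
Peg 0: [2, 1]
Peg 1: [4]
Peg 2: [3]

After move 3 (2->0):
Peg 0: [2, 1]
Peg 1: [4]
Peg 2: [3]

After move 4 (2->0):
Peg 0: [2, 1]
Peg 1: [4]
Peg 2: [3]

Answer: Peg 0: [2, 1]
Peg 1: [4]
Peg 2: [3]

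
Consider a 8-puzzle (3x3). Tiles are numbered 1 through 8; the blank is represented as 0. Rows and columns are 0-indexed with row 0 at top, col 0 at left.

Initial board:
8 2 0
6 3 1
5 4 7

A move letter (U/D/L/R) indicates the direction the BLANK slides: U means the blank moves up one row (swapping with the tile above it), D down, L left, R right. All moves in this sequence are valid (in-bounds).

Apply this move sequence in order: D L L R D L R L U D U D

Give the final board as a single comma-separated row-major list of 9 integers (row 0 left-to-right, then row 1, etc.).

Answer: 8, 2, 1, 6, 4, 3, 0, 5, 7

Derivation:
After move 1 (D):
8 2 1
6 3 0
5 4 7

After move 2 (L):
8 2 1
6 0 3
5 4 7

After move 3 (L):
8 2 1
0 6 3
5 4 7

After move 4 (R):
8 2 1
6 0 3
5 4 7

After move 5 (D):
8 2 1
6 4 3
5 0 7

After move 6 (L):
8 2 1
6 4 3
0 5 7

After move 7 (R):
8 2 1
6 4 3
5 0 7

After move 8 (L):
8 2 1
6 4 3
0 5 7

After move 9 (U):
8 2 1
0 4 3
6 5 7

After move 10 (D):
8 2 1
6 4 3
0 5 7

After move 11 (U):
8 2 1
0 4 3
6 5 7

After move 12 (D):
8 2 1
6 4 3
0 5 7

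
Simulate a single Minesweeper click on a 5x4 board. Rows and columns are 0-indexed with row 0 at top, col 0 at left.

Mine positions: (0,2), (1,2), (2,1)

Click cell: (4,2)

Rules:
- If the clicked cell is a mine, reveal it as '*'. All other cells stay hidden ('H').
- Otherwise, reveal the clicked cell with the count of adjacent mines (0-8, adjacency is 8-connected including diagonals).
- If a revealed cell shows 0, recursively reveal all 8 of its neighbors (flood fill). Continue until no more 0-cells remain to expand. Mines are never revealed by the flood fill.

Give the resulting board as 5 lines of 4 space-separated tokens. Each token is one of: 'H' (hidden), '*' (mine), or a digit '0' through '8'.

H H H H
H H H H
H H 2 1
1 1 1 0
0 0 0 0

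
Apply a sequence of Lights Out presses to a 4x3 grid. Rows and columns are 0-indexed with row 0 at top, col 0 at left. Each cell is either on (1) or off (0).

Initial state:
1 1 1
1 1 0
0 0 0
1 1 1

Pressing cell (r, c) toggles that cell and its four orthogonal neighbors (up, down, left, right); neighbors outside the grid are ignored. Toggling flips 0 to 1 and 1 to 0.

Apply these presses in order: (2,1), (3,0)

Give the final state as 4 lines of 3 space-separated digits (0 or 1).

After press 1 at (2,1):
1 1 1
1 0 0
1 1 1
1 0 1

After press 2 at (3,0):
1 1 1
1 0 0
0 1 1
0 1 1

Answer: 1 1 1
1 0 0
0 1 1
0 1 1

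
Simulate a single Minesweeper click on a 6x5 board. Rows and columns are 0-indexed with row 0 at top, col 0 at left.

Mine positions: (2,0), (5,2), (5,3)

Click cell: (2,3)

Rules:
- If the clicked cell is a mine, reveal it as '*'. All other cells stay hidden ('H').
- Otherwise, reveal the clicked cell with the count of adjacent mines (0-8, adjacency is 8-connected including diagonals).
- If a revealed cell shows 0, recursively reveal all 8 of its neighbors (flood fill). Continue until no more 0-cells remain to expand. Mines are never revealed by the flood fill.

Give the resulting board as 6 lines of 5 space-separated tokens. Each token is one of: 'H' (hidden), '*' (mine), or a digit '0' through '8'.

0 0 0 0 0
1 1 0 0 0
H 1 0 0 0
H 1 0 0 0
H 1 2 2 1
H H H H H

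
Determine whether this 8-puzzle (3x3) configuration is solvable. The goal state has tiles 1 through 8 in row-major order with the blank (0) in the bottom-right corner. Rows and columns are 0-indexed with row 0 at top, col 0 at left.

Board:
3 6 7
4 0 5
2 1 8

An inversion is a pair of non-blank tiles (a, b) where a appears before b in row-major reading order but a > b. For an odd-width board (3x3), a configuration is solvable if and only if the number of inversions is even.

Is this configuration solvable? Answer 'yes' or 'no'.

Answer: no

Derivation:
Inversions (pairs i<j in row-major order where tile[i] > tile[j] > 0): 15
15 is odd, so the puzzle is not solvable.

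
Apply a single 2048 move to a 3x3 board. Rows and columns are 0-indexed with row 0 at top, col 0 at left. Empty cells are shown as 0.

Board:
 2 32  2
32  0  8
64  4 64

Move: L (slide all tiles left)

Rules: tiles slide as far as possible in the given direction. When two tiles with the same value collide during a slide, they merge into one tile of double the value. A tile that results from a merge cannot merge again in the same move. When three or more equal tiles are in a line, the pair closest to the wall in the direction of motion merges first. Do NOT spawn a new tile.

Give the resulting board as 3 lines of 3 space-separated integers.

Answer:  2 32  2
32  8  0
64  4 64

Derivation:
Slide left:
row 0: [2, 32, 2] -> [2, 32, 2]
row 1: [32, 0, 8] -> [32, 8, 0]
row 2: [64, 4, 64] -> [64, 4, 64]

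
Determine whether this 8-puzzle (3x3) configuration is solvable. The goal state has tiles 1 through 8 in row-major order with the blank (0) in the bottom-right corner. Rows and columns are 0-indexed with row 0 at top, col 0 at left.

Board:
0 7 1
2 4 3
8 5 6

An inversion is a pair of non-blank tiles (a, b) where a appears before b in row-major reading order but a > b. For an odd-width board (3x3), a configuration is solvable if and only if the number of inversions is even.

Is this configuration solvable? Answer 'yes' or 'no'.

Inversions (pairs i<j in row-major order where tile[i] > tile[j] > 0): 9
9 is odd, so the puzzle is not solvable.

Answer: no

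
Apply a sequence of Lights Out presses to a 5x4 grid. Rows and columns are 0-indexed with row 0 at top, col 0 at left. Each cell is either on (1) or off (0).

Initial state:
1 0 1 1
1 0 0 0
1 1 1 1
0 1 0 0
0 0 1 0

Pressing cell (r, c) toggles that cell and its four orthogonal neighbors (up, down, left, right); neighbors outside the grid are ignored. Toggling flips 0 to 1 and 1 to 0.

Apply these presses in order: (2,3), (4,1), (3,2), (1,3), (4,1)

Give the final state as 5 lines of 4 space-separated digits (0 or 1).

After press 1 at (2,3):
1 0 1 1
1 0 0 1
1 1 0 0
0 1 0 1
0 0 1 0

After press 2 at (4,1):
1 0 1 1
1 0 0 1
1 1 0 0
0 0 0 1
1 1 0 0

After press 3 at (3,2):
1 0 1 1
1 0 0 1
1 1 1 0
0 1 1 0
1 1 1 0

After press 4 at (1,3):
1 0 1 0
1 0 1 0
1 1 1 1
0 1 1 0
1 1 1 0

After press 5 at (4,1):
1 0 1 0
1 0 1 0
1 1 1 1
0 0 1 0
0 0 0 0

Answer: 1 0 1 0
1 0 1 0
1 1 1 1
0 0 1 0
0 0 0 0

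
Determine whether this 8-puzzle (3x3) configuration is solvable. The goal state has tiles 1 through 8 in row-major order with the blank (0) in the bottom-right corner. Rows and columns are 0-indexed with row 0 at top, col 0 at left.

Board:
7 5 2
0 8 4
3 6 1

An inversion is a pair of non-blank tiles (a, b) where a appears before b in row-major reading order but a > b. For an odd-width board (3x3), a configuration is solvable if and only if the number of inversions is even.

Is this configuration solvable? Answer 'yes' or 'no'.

Inversions (pairs i<j in row-major order where tile[i] > tile[j] > 0): 19
19 is odd, so the puzzle is not solvable.

Answer: no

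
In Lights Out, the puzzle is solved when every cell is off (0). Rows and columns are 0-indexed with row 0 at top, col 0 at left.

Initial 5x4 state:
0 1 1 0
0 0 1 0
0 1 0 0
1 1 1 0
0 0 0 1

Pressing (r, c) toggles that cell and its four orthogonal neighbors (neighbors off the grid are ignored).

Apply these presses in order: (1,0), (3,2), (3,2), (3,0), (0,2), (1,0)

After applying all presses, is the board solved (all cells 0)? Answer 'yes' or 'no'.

After press 1 at (1,0):
1 1 1 0
1 1 1 0
1 1 0 0
1 1 1 0
0 0 0 1

After press 2 at (3,2):
1 1 1 0
1 1 1 0
1 1 1 0
1 0 0 1
0 0 1 1

After press 3 at (3,2):
1 1 1 0
1 1 1 0
1 1 0 0
1 1 1 0
0 0 0 1

After press 4 at (3,0):
1 1 1 0
1 1 1 0
0 1 0 0
0 0 1 0
1 0 0 1

After press 5 at (0,2):
1 0 0 1
1 1 0 0
0 1 0 0
0 0 1 0
1 0 0 1

After press 6 at (1,0):
0 0 0 1
0 0 0 0
1 1 0 0
0 0 1 0
1 0 0 1

Lights still on: 6

Answer: no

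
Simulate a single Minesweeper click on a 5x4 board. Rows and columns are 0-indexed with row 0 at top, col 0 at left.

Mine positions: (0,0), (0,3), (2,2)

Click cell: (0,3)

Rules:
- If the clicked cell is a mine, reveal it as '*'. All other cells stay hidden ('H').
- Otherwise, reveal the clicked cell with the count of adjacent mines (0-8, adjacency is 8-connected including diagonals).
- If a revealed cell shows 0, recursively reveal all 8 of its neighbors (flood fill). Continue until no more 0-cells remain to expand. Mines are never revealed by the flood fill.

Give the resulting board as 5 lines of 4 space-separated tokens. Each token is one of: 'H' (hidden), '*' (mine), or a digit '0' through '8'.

H H H *
H H H H
H H H H
H H H H
H H H H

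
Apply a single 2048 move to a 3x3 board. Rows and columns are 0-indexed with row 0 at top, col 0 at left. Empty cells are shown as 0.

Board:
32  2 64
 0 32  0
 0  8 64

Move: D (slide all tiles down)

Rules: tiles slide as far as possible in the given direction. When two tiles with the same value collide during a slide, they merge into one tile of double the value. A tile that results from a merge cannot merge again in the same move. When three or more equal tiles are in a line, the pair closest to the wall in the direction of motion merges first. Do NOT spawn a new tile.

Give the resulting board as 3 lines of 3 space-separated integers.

Answer:   0   2   0
  0  32   0
 32   8 128

Derivation:
Slide down:
col 0: [32, 0, 0] -> [0, 0, 32]
col 1: [2, 32, 8] -> [2, 32, 8]
col 2: [64, 0, 64] -> [0, 0, 128]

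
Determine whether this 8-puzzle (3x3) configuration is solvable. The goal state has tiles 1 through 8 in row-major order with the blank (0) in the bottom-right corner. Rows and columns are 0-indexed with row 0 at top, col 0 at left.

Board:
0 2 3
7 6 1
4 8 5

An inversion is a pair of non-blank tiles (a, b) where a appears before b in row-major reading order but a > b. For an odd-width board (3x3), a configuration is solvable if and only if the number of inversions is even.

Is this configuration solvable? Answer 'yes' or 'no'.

Answer: yes

Derivation:
Inversions (pairs i<j in row-major order where tile[i] > tile[j] > 0): 10
10 is even, so the puzzle is solvable.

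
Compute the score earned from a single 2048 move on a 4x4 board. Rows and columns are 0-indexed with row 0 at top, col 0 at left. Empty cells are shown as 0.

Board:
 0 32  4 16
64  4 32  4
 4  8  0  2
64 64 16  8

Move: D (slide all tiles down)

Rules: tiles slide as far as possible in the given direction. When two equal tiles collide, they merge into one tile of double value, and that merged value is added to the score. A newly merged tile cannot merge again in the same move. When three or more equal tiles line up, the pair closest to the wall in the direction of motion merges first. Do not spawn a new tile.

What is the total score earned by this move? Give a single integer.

Slide down:
col 0: [0, 64, 4, 64] -> [0, 64, 4, 64]  score +0 (running 0)
col 1: [32, 4, 8, 64] -> [32, 4, 8, 64]  score +0 (running 0)
col 2: [4, 32, 0, 16] -> [0, 4, 32, 16]  score +0 (running 0)
col 3: [16, 4, 2, 8] -> [16, 4, 2, 8]  score +0 (running 0)
Board after move:
 0 32  0 16
64  4  4  4
 4  8 32  2
64 64 16  8

Answer: 0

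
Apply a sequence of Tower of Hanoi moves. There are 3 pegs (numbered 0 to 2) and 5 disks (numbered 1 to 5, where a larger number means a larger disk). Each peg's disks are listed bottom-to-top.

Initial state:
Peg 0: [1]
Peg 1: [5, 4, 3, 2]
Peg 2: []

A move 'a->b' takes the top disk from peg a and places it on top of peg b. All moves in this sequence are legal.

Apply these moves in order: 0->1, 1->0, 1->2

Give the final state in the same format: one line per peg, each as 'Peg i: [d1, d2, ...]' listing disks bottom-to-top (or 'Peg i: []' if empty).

After move 1 (0->1):
Peg 0: []
Peg 1: [5, 4, 3, 2, 1]
Peg 2: []

After move 2 (1->0):
Peg 0: [1]
Peg 1: [5, 4, 3, 2]
Peg 2: []

After move 3 (1->2):
Peg 0: [1]
Peg 1: [5, 4, 3]
Peg 2: [2]

Answer: Peg 0: [1]
Peg 1: [5, 4, 3]
Peg 2: [2]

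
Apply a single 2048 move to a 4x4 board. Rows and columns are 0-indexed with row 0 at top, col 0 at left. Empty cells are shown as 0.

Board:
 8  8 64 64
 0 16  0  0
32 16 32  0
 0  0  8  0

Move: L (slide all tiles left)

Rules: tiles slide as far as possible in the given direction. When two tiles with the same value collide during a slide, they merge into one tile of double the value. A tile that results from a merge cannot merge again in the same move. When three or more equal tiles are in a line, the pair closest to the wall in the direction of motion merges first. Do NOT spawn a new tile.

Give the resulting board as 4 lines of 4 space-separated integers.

Answer:  16 128   0   0
 16   0   0   0
 32  16  32   0
  8   0   0   0

Derivation:
Slide left:
row 0: [8, 8, 64, 64] -> [16, 128, 0, 0]
row 1: [0, 16, 0, 0] -> [16, 0, 0, 0]
row 2: [32, 16, 32, 0] -> [32, 16, 32, 0]
row 3: [0, 0, 8, 0] -> [8, 0, 0, 0]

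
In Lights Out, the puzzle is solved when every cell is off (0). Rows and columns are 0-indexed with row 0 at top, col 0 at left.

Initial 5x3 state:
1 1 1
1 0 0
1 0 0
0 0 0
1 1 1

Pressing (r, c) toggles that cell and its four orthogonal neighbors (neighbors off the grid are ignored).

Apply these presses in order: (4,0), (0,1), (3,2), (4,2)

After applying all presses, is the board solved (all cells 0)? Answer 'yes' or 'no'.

After press 1 at (4,0):
1 1 1
1 0 0
1 0 0
1 0 0
0 0 1

After press 2 at (0,1):
0 0 0
1 1 0
1 0 0
1 0 0
0 0 1

After press 3 at (3,2):
0 0 0
1 1 0
1 0 1
1 1 1
0 0 0

After press 4 at (4,2):
0 0 0
1 1 0
1 0 1
1 1 0
0 1 1

Lights still on: 8

Answer: no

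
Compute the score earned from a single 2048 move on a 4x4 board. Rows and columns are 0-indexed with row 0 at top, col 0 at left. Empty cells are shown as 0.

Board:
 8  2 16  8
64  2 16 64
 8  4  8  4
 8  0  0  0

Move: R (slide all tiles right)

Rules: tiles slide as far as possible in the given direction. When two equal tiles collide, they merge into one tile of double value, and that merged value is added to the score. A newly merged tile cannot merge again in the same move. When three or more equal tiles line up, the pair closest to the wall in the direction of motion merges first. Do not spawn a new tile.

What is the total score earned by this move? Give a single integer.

Slide right:
row 0: [8, 2, 16, 8] -> [8, 2, 16, 8]  score +0 (running 0)
row 1: [64, 2, 16, 64] -> [64, 2, 16, 64]  score +0 (running 0)
row 2: [8, 4, 8, 4] -> [8, 4, 8, 4]  score +0 (running 0)
row 3: [8, 0, 0, 0] -> [0, 0, 0, 8]  score +0 (running 0)
Board after move:
 8  2 16  8
64  2 16 64
 8  4  8  4
 0  0  0  8

Answer: 0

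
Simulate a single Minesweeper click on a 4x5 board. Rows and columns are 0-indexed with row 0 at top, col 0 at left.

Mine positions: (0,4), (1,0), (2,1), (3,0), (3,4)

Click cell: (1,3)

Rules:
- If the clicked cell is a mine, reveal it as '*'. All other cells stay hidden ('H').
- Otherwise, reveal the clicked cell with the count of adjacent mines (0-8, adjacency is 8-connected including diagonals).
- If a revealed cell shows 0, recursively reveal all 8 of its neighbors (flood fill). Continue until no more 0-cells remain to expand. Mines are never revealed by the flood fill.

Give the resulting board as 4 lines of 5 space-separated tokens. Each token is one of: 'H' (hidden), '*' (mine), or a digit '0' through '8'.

H H H H H
H H H 1 H
H H H H H
H H H H H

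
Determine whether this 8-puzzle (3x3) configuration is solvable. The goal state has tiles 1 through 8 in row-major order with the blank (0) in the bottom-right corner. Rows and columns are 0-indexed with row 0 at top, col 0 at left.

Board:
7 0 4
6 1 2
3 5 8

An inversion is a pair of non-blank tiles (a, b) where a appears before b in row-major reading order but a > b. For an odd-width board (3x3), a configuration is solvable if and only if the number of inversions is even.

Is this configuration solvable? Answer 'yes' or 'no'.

Answer: no

Derivation:
Inversions (pairs i<j in row-major order where tile[i] > tile[j] > 0): 13
13 is odd, so the puzzle is not solvable.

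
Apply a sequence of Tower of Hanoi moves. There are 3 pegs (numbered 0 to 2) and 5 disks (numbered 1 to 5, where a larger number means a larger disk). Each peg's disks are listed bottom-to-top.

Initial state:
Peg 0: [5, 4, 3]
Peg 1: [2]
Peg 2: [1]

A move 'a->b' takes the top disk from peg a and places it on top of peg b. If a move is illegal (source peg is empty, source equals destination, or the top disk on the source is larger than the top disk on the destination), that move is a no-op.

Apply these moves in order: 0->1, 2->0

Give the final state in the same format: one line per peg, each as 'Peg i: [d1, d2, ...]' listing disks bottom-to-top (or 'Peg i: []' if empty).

Answer: Peg 0: [5, 4, 3, 1]
Peg 1: [2]
Peg 2: []

Derivation:
After move 1 (0->1):
Peg 0: [5, 4, 3]
Peg 1: [2]
Peg 2: [1]

After move 2 (2->0):
Peg 0: [5, 4, 3, 1]
Peg 1: [2]
Peg 2: []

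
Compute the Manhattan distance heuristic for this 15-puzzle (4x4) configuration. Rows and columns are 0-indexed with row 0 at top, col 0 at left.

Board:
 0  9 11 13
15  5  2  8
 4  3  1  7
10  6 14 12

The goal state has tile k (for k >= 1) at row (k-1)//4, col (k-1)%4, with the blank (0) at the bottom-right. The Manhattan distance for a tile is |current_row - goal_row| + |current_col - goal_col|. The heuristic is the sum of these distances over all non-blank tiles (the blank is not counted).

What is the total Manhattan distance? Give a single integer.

Tile 9: at (0,1), goal (2,0), distance |0-2|+|1-0| = 3
Tile 11: at (0,2), goal (2,2), distance |0-2|+|2-2| = 2
Tile 13: at (0,3), goal (3,0), distance |0-3|+|3-0| = 6
Tile 15: at (1,0), goal (3,2), distance |1-3|+|0-2| = 4
Tile 5: at (1,1), goal (1,0), distance |1-1|+|1-0| = 1
Tile 2: at (1,2), goal (0,1), distance |1-0|+|2-1| = 2
Tile 8: at (1,3), goal (1,3), distance |1-1|+|3-3| = 0
Tile 4: at (2,0), goal (0,3), distance |2-0|+|0-3| = 5
Tile 3: at (2,1), goal (0,2), distance |2-0|+|1-2| = 3
Tile 1: at (2,2), goal (0,0), distance |2-0|+|2-0| = 4
Tile 7: at (2,3), goal (1,2), distance |2-1|+|3-2| = 2
Tile 10: at (3,0), goal (2,1), distance |3-2|+|0-1| = 2
Tile 6: at (3,1), goal (1,1), distance |3-1|+|1-1| = 2
Tile 14: at (3,2), goal (3,1), distance |3-3|+|2-1| = 1
Tile 12: at (3,3), goal (2,3), distance |3-2|+|3-3| = 1
Sum: 3 + 2 + 6 + 4 + 1 + 2 + 0 + 5 + 3 + 4 + 2 + 2 + 2 + 1 + 1 = 38

Answer: 38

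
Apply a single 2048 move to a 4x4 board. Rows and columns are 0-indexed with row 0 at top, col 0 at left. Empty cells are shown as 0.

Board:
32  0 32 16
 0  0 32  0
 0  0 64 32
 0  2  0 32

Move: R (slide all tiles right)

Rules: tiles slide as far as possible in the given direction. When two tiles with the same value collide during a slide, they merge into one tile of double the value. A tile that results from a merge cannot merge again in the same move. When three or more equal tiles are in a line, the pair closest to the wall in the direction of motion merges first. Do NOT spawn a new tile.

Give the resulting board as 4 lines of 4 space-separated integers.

Answer:  0  0 64 16
 0  0  0 32
 0  0 64 32
 0  0  2 32

Derivation:
Slide right:
row 0: [32, 0, 32, 16] -> [0, 0, 64, 16]
row 1: [0, 0, 32, 0] -> [0, 0, 0, 32]
row 2: [0, 0, 64, 32] -> [0, 0, 64, 32]
row 3: [0, 2, 0, 32] -> [0, 0, 2, 32]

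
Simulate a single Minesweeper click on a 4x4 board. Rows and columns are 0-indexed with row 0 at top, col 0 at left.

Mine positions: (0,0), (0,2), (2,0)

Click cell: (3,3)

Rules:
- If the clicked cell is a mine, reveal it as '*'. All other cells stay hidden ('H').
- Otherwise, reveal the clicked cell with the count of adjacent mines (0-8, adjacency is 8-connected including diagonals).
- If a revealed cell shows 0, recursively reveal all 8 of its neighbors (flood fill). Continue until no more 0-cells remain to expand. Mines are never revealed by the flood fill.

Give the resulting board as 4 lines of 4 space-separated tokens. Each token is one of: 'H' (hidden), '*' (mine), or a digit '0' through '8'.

H H H H
H 3 1 1
H 1 0 0
H 1 0 0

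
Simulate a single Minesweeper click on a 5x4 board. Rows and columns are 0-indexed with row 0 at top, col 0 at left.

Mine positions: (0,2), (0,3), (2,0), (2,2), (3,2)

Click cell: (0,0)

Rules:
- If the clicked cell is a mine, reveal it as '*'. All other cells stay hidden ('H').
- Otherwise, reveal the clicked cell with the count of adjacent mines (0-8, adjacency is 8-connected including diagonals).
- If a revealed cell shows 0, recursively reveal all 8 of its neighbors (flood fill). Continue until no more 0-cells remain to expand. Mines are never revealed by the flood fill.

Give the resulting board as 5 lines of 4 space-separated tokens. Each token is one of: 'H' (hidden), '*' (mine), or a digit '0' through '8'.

0 1 H H
1 3 H H
H H H H
H H H H
H H H H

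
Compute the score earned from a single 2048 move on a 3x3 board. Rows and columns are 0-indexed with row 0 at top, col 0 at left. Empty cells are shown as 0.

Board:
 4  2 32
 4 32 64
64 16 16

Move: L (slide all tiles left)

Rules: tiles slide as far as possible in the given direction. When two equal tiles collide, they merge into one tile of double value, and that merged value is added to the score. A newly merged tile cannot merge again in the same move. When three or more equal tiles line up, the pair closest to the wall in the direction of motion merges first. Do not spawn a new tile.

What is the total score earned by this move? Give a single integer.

Slide left:
row 0: [4, 2, 32] -> [4, 2, 32]  score +0 (running 0)
row 1: [4, 32, 64] -> [4, 32, 64]  score +0 (running 0)
row 2: [64, 16, 16] -> [64, 32, 0]  score +32 (running 32)
Board after move:
 4  2 32
 4 32 64
64 32  0

Answer: 32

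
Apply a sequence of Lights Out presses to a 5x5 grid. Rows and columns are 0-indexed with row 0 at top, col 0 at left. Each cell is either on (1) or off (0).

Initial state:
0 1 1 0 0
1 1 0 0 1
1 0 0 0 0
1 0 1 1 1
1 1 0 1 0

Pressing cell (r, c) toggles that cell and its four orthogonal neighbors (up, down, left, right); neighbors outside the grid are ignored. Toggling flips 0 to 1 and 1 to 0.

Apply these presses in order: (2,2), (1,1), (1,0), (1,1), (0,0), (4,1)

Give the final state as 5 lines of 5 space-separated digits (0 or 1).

Answer: 0 0 1 0 0
1 0 1 0 1
0 1 1 1 0
1 1 0 1 1
0 0 1 1 0

Derivation:
After press 1 at (2,2):
0 1 1 0 0
1 1 1 0 1
1 1 1 1 0
1 0 0 1 1
1 1 0 1 0

After press 2 at (1,1):
0 0 1 0 0
0 0 0 0 1
1 0 1 1 0
1 0 0 1 1
1 1 0 1 0

After press 3 at (1,0):
1 0 1 0 0
1 1 0 0 1
0 0 1 1 0
1 0 0 1 1
1 1 0 1 0

After press 4 at (1,1):
1 1 1 0 0
0 0 1 0 1
0 1 1 1 0
1 0 0 1 1
1 1 0 1 0

After press 5 at (0,0):
0 0 1 0 0
1 0 1 0 1
0 1 1 1 0
1 0 0 1 1
1 1 0 1 0

After press 6 at (4,1):
0 0 1 0 0
1 0 1 0 1
0 1 1 1 0
1 1 0 1 1
0 0 1 1 0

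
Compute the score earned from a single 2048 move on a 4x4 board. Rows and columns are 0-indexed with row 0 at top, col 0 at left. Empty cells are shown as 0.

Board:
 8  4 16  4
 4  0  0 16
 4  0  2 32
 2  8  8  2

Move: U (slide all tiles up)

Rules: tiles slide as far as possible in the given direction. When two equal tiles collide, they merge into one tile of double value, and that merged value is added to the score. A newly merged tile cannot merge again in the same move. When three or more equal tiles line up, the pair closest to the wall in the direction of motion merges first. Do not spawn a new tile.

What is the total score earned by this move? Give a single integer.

Slide up:
col 0: [8, 4, 4, 2] -> [8, 8, 2, 0]  score +8 (running 8)
col 1: [4, 0, 0, 8] -> [4, 8, 0, 0]  score +0 (running 8)
col 2: [16, 0, 2, 8] -> [16, 2, 8, 0]  score +0 (running 8)
col 3: [4, 16, 32, 2] -> [4, 16, 32, 2]  score +0 (running 8)
Board after move:
 8  4 16  4
 8  8  2 16
 2  0  8 32
 0  0  0  2

Answer: 8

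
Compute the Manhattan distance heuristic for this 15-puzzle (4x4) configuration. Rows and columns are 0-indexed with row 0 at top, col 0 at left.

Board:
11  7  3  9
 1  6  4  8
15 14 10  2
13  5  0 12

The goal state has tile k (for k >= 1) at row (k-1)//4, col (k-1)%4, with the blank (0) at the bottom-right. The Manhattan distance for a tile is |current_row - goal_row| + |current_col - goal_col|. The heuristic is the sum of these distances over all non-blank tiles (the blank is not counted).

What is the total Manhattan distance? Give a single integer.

Answer: 27

Derivation:
Tile 11: at (0,0), goal (2,2), distance |0-2|+|0-2| = 4
Tile 7: at (0,1), goal (1,2), distance |0-1|+|1-2| = 2
Tile 3: at (0,2), goal (0,2), distance |0-0|+|2-2| = 0
Tile 9: at (0,3), goal (2,0), distance |0-2|+|3-0| = 5
Tile 1: at (1,0), goal (0,0), distance |1-0|+|0-0| = 1
Tile 6: at (1,1), goal (1,1), distance |1-1|+|1-1| = 0
Tile 4: at (1,2), goal (0,3), distance |1-0|+|2-3| = 2
Tile 8: at (1,3), goal (1,3), distance |1-1|+|3-3| = 0
Tile 15: at (2,0), goal (3,2), distance |2-3|+|0-2| = 3
Tile 14: at (2,1), goal (3,1), distance |2-3|+|1-1| = 1
Tile 10: at (2,2), goal (2,1), distance |2-2|+|2-1| = 1
Tile 2: at (2,3), goal (0,1), distance |2-0|+|3-1| = 4
Tile 13: at (3,0), goal (3,0), distance |3-3|+|0-0| = 0
Tile 5: at (3,1), goal (1,0), distance |3-1|+|1-0| = 3
Tile 12: at (3,3), goal (2,3), distance |3-2|+|3-3| = 1
Sum: 4 + 2 + 0 + 5 + 1 + 0 + 2 + 0 + 3 + 1 + 1 + 4 + 0 + 3 + 1 = 27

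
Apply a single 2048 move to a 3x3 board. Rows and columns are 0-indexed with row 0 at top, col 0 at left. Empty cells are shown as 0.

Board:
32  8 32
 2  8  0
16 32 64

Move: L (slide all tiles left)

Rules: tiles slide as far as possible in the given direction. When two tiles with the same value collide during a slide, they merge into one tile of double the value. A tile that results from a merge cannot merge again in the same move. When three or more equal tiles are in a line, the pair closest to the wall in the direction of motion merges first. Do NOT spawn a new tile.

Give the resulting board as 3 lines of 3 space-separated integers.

Slide left:
row 0: [32, 8, 32] -> [32, 8, 32]
row 1: [2, 8, 0] -> [2, 8, 0]
row 2: [16, 32, 64] -> [16, 32, 64]

Answer: 32  8 32
 2  8  0
16 32 64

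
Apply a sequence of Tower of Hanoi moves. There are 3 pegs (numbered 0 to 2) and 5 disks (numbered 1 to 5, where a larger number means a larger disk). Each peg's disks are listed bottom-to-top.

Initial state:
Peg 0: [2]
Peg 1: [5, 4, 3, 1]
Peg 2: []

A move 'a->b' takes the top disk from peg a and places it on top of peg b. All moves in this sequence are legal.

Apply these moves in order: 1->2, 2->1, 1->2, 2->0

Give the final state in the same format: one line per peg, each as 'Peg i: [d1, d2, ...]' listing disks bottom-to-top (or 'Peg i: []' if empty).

Answer: Peg 0: [2, 1]
Peg 1: [5, 4, 3]
Peg 2: []

Derivation:
After move 1 (1->2):
Peg 0: [2]
Peg 1: [5, 4, 3]
Peg 2: [1]

After move 2 (2->1):
Peg 0: [2]
Peg 1: [5, 4, 3, 1]
Peg 2: []

After move 3 (1->2):
Peg 0: [2]
Peg 1: [5, 4, 3]
Peg 2: [1]

After move 4 (2->0):
Peg 0: [2, 1]
Peg 1: [5, 4, 3]
Peg 2: []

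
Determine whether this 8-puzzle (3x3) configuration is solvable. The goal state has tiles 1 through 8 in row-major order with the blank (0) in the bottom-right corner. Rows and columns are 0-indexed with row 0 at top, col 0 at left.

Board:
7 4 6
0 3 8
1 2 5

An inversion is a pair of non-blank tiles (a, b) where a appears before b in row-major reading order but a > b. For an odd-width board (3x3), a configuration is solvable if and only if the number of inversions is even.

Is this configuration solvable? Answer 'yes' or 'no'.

Answer: yes

Derivation:
Inversions (pairs i<j in row-major order where tile[i] > tile[j] > 0): 18
18 is even, so the puzzle is solvable.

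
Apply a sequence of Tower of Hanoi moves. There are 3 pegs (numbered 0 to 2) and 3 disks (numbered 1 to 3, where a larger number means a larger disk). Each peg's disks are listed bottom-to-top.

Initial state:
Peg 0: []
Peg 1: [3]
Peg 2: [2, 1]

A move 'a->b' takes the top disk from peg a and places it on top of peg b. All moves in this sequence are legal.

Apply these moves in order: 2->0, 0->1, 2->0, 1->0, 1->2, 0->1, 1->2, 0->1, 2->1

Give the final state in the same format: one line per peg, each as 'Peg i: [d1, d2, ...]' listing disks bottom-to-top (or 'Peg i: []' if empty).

Answer: Peg 0: []
Peg 1: [2, 1]
Peg 2: [3]

Derivation:
After move 1 (2->0):
Peg 0: [1]
Peg 1: [3]
Peg 2: [2]

After move 2 (0->1):
Peg 0: []
Peg 1: [3, 1]
Peg 2: [2]

After move 3 (2->0):
Peg 0: [2]
Peg 1: [3, 1]
Peg 2: []

After move 4 (1->0):
Peg 0: [2, 1]
Peg 1: [3]
Peg 2: []

After move 5 (1->2):
Peg 0: [2, 1]
Peg 1: []
Peg 2: [3]

After move 6 (0->1):
Peg 0: [2]
Peg 1: [1]
Peg 2: [3]

After move 7 (1->2):
Peg 0: [2]
Peg 1: []
Peg 2: [3, 1]

After move 8 (0->1):
Peg 0: []
Peg 1: [2]
Peg 2: [3, 1]

After move 9 (2->1):
Peg 0: []
Peg 1: [2, 1]
Peg 2: [3]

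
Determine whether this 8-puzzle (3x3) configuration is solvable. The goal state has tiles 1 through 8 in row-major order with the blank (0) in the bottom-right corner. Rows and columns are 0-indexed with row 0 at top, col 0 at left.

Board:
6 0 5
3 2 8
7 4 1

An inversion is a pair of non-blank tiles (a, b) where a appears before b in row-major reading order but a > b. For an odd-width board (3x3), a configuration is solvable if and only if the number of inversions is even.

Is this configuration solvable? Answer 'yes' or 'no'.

Answer: yes

Derivation:
Inversions (pairs i<j in row-major order where tile[i] > tile[j] > 0): 18
18 is even, so the puzzle is solvable.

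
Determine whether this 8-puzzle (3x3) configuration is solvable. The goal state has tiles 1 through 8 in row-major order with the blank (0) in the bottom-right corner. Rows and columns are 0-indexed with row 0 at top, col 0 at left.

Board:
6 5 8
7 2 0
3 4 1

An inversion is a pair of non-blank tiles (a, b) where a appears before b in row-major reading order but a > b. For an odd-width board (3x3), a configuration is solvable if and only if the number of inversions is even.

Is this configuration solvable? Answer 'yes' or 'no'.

Answer: no

Derivation:
Inversions (pairs i<j in row-major order where tile[i] > tile[j] > 0): 21
21 is odd, so the puzzle is not solvable.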